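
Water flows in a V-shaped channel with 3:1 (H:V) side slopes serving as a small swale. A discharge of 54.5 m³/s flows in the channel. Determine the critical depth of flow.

At critical depth, Q² T / (g A³) = 1, i.e. A³/T = Q²/g = 54.5²/9.81 = 302.8.
Try y = 1.85 m: A³/T = 97.51 — short.
Try y = 2.32 m: A³/T = 302.4 — ≈ 302.8.

y_c = 2.32 m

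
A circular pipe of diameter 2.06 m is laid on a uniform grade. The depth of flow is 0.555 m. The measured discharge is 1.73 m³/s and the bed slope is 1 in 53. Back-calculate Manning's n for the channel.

n = 0.027

For a circular section of diameter D = 2.06 m at depth y = 0.555 m, the central angle is θ = 2 arccos(1 − 2y/D) = 2.183 rad. Then A = (D²/8)(θ − sin θ) = 0.7238 m² and P = Dθ/2 = 2.248 m.
Hydraulic radius R = A/P = 0.7238/2.248 = 0.3219 m.
Rearranging Manning's equation: n = (1/Q) A R^(2/3) S^(1/2) = (1/1.73) × 0.7238 × 0.3219^(2/3) × √0.01887 = 0.027.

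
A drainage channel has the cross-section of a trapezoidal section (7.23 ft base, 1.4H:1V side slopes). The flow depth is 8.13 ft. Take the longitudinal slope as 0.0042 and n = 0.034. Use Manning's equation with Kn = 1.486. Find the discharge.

Q = 1130 ft³/s

With bottom width b = 7.23 ft and side slope z = 1.4: A = (b + zy)y = (7.23 + 1.4×8.13)×8.13 = 151.3 ft²; P = b + 2y√(1+z²) = 7.23 + 2×8.13×1.72 = 35.2 ft.
Hydraulic radius R = A/P = 151.3/35.2 = 4.298 ft.
Manning's equation: Q = (1.486/n) A R^(2/3) S^(1/2) = (1.486/0.034) × 151.3 × 4.298^(2/3) × 0.0042^(1/2) = 1130 ft³/s.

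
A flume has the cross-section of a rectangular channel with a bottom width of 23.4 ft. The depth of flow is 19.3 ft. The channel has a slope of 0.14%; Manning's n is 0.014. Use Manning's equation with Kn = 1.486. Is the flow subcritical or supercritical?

Flow area A = b·y = 23.4 × 19.3 = 451.6 ft². Wetted perimeter P = b + 2y = 23.4 + 2×19.3 = 62 ft.
Hydraulic radius R = A/P = 451.6/62 = 7.284 ft.
V = (1.486/n) R^(2/3) √S = (1.486/0.014) × 7.284^(2/3) × √0.0014 = 14.92 ft/s. Hydraulic depth D_h = A/T = 451.6/23.4 = 19.3 ft.
Froude number Fr = V/√(g·D_h) = 14.92/√(32.2×19.3) = 0.599, which is less than 1, so the flow is subcritical.

subcritical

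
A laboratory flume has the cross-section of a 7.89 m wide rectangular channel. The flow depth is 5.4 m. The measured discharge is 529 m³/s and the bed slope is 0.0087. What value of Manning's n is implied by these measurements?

Flow area A = b·y = 7.89 × 5.4 = 42.61 m². Wetted perimeter P = b + 2y = 7.89 + 2×5.4 = 18.69 m.
Hydraulic radius R = A/P = 42.61/18.69 = 2.28 m.
Rearranging Manning's equation: n = (1/Q) A R^(2/3) S^(1/2) = (1/529) × 42.61 × 2.28^(2/3) × √0.0087 = 0.013.

n = 0.013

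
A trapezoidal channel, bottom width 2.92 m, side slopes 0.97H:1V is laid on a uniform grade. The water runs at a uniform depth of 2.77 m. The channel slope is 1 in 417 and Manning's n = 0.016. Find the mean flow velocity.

With bottom width b = 2.92 m and side slope z = 0.97: A = (b + zy)y = (2.92 + 0.97×2.77)×2.77 = 15.53 m²; P = b + 2y√(1+z²) = 2.92 + 2×2.77×1.393 = 10.64 m.
Hydraulic radius R = A/P = 15.53/10.64 = 1.46 m.
From Manning's equation, V = (1/n) R^(2/3) S^(1/2) = (1/0.016) × 1.46^(2/3) × 0.002398^(1/2) = 3.94 m/s.

V = 3.94 m/s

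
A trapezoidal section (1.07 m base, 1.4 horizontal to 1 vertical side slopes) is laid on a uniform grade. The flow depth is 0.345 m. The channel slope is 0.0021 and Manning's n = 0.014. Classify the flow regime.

With bottom width b = 1.07 m and side slope z = 1.4: A = (b + zy)y = (1.07 + 1.4×0.345)×0.345 = 0.5358 m²; P = b + 2y√(1+z²) = 1.07 + 2×0.345×1.72 = 2.257 m.
Hydraulic radius R = A/P = 0.5358/2.257 = 0.2374 m.
V = (1/n) R^(2/3) √S = (1/0.014) × 0.2374^(2/3) × √0.0021 = 1.255 m/s. Hydraulic depth D_h = A/T = 0.5358/2.036 = 0.2632 m.
Froude number Fr = V/√(g·D_h) = 1.255/√(9.81×0.2632) = 0.781, which is less than 1, so the flow is subcritical.

subcritical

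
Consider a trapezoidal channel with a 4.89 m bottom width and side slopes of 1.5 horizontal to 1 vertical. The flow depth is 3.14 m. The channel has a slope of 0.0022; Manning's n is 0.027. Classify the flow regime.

subcritical

With bottom width b = 4.89 m and side slope z = 1.5: A = (b + zy)y = (4.89 + 1.5×3.14)×3.14 = 30.14 m²; P = b + 2y√(1+z²) = 4.89 + 2×3.14×1.803 = 16.21 m.
Hydraulic radius R = A/P = 30.14/16.21 = 1.859 m.
V = (1/n) R^(2/3) √S = (1/0.027) × 1.859^(2/3) × √0.0022 = 2.627 m/s. Hydraulic depth D_h = A/T = 30.14/14.31 = 2.106 m.
Froude number Fr = V/√(g·D_h) = 2.627/√(9.81×2.106) = 0.578, which is less than 1, so the flow is subcritical.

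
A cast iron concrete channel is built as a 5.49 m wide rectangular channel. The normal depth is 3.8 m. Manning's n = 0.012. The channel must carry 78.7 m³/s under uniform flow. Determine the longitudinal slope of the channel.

S = 0.0011

Flow area A = b·y = 5.49 × 3.8 = 20.86 m². Wetted perimeter P = b + 2y = 5.49 + 2×3.8 = 13.09 m.
Hydraulic radius R = A/P = 20.86/13.09 = 1.594 m.
From Manning's equation, S = [nQ / (1 A R^(2/3))]² = [0.012 × 78.7 / (1 × 20.86 × 1.594^(2/3))]² = 0.0011.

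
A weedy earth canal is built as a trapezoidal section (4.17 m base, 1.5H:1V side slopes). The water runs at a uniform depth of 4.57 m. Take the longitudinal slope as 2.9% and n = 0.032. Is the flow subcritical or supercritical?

supercritical

With bottom width b = 4.17 m and side slope z = 1.5: A = (b + zy)y = (4.17 + 1.5×4.57)×4.57 = 50.38 m²; P = b + 2y√(1+z²) = 4.17 + 2×4.57×1.803 = 20.65 m.
Hydraulic radius R = A/P = 50.38/20.65 = 2.44 m.
V = (1/n) R^(2/3) √S = (1/0.032) × 2.44^(2/3) × √0.029 = 9.646 m/s. Hydraulic depth D_h = A/T = 50.38/17.88 = 2.818 m.
Froude number Fr = V/√(g·D_h) = 9.646/√(9.81×2.818) = 1.83, which is greater than 1, so the flow is supercritical.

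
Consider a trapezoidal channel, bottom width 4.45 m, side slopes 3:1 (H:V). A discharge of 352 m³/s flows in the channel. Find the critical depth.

At critical depth, Q² T / (g A³) = 1, i.e. A³/T = Q²/g = 352²/9.81 = 12630.
Try y = 5.11 m: A³/T = 29410 — over.
Try y = 3.24 m: A³/T = 4051 — short.
Try y = 4.22 m: A³/T = 12640 — matches.

y_c = 4.22 m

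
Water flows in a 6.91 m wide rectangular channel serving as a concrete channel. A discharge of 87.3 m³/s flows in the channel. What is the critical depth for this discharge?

For a rectangular channel, critical depth y_c = (q²/g)^(1/3) where q = Q/b = 87.3/6.91 = 12.63 m²/s.
So y_c = (12.63²/9.81)^(1/3) = 2.53 m.

y_c = 2.53 m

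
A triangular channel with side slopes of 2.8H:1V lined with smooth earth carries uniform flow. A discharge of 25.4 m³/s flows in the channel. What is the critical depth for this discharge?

y_c = 1.76 m

At critical depth, Q² T / (g A³) = 1, i.e. A³/T = Q²/g = 25.4²/9.81 = 65.77.
At y = 1.56 m: A³/T = 36.22 — low.
At y = 2.19 m: A³/T = 197.5 — high.
At y = 1.76 m: A³/T = 66.2 — close enough.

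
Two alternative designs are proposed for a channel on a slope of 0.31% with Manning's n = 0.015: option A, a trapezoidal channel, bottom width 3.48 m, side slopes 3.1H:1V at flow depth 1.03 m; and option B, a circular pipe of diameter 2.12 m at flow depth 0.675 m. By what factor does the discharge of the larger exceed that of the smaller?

Channel A: With bottom width b = 3.48 m and side slope z = 3.1: A = (b + zy)y = (3.48 + 3.1×1.03)×1.03 = 6.873 m²; P = b + 2y√(1+z²) = 3.48 + 2×1.03×3.257 = 10.19 m. Hydraulic radius R = A/P = 6.873/10.19 = 0.6745 m. Q_A = (1/0.015)·6.873·0.6745^(2/3)·√0.0031 = 19.62 m³/s.
Channel B: For a circular section of diameter D = 2.12 m at depth y = 0.675 m, the central angle is θ = 2 arccos(1 − 2y/D) = 2.398 rad. Then A = (D²/8)(θ − sin θ) = 0.9671 m² and P = Dθ/2 = 2.542 m. Hydraulic radius R = A/P = 0.9671/2.542 = 0.3804 m. Q_B = (1/0.015)·0.9671·0.3804^(2/3)·√0.0031 = 1.885 m³/s.
The larger discharge is 19.62 m³/s and the smaller is 1.885 m³/s; the ratio is 10.4.

10.4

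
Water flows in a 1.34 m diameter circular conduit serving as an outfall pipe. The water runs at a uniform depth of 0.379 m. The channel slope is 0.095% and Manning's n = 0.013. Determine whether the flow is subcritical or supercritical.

For a circular section of diameter D = 1.34 m at depth y = 0.379 m, the central angle is θ = 2 arccos(1 − 2y/D) = 2.243 rad. Then A = (D²/8)(θ − sin θ) = 0.3278 m² and P = Dθ/2 = 1.503 m.
Hydraulic radius R = A/P = 0.3278/1.503 = 0.2181 m.
V = (1/n) R^(2/3) √S = (1/0.013) × 0.2181^(2/3) × √0.00095 = 0.8592 m/s. Hydraulic depth D_h = A/T = 0.3278/1.207 = 0.2716 m.
Froude number Fr = V/√(g·D_h) = 0.8592/√(9.81×0.2716) = 0.526, which is less than 1, so the flow is subcritical.

subcritical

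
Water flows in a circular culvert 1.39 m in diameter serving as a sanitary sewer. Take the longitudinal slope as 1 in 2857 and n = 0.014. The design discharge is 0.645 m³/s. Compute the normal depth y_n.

y_n = 0.811 m

Manning's equation rearranged: A R^(2/3) = nQ / (1·√S) = 0.014 × 0.645 / (√0.00035) = 0.4827.
Trying y = 0.615 m: A R^(2/3) = 0.3032 — low.
Trying y = 0.948 m: A R^(2/3) = 0.6066 — high.
Trying y = 0.811 m: A R^(2/3) = 0.4826 — matches.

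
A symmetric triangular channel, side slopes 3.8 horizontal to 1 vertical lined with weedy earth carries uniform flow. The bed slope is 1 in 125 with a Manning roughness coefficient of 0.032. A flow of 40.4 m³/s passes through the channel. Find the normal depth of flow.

Manning's equation rearranged: A R^(2/3) = nQ / (1·√S) = 0.032 × 40.4 / (√0.008) = 14.45.
At y = 2.23 m: A R^(2/3) = 19.87 — too large.
At y = 1.98 m: A R^(2/3) = 14.47 — matches.

y_n = 1.98 m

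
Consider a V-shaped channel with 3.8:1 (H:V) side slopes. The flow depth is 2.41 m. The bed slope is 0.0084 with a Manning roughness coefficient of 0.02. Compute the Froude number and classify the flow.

supercritical

For a triangular section with side slope z = 3.8: A = zy² = 3.8×2.41² = 22.07 m²; P = 2y√(1+z²) = 2×2.41×3.929 = 18.94 m.
Hydraulic radius R = A/P = 22.07/18.94 = 1.165 m.
V = (1/n) R^(2/3) √S = (1/0.02) × 1.165^(2/3) × √0.0084 = 5.075 m/s. Hydraulic depth D_h = A/T = 22.07/18.32 = 1.205 m.
Froude number Fr = V/√(g·D_h) = 5.075/√(9.81×1.205) = 1.48, which is greater than 1, so the flow is supercritical.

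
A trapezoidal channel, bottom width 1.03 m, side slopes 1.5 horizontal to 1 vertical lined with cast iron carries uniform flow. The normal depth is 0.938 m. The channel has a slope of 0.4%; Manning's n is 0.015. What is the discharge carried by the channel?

Q = 6.22 m³/s

With bottom width b = 1.03 m and side slope z = 1.5: A = (b + zy)y = (1.03 + 1.5×0.938)×0.938 = 2.286 m²; P = b + 2y√(1+z²) = 1.03 + 2×0.938×1.803 = 4.412 m.
Hydraulic radius R = A/P = 2.286/4.412 = 0.5181 m.
Manning's equation: Q = (1/n) A R^(2/3) S^(1/2) = (1/0.015) × 2.286 × 0.5181^(2/3) × 0.004^(1/2) = 6.22 m³/s.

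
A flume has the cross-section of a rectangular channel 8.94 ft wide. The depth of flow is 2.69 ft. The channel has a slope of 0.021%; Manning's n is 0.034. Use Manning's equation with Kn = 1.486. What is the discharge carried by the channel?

Q = 21.5 ft³/s

Flow area A = b·y = 8.94 × 2.69 = 24.05 ft². Wetted perimeter P = b + 2y = 8.94 + 2×2.69 = 14.32 ft.
Hydraulic radius R = A/P = 24.05/14.32 = 1.679 ft.
Manning's equation: Q = (1.486/n) A R^(2/3) S^(1/2) = (1.486/0.034) × 24.05 × 1.679^(2/3) × 0.00021^(1/2) = 21.5 ft³/s.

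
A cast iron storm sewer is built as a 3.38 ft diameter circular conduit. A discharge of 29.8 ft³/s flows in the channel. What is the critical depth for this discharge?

At critical depth, Q² T / (g A³) = 1, i.e. A³/T = Q²/g = 29.8²/32.2 = 27.58.
At y = 1.45 ft: A³/T = 14.87 — too small.
At y = 1.95 ft: A³/T = 46.15 — too large.
At y = 1.7 ft: A³/T = 27.32 — close enough.

y_c = 1.7 ft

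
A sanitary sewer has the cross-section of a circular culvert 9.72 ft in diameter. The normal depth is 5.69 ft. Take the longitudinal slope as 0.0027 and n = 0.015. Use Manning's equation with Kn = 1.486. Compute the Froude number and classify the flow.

subcritical

For a circular section of diameter D = 9.72 ft at depth y = 5.69 ft, the central angle is θ = 2 arccos(1 − 2y/D) = 3.485 rad. Then A = (D²/8)(θ − sin θ) = 45.13 ft² and P = Dθ/2 = 16.94 ft.
Hydraulic radius R = A/P = 45.13/16.94 = 2.665 ft.
V = (1.486/n) R^(2/3) √S = (1.486/0.015) × 2.665^(2/3) × √0.0027 = 9.894 ft/s. Hydraulic depth D_h = A/T = 45.13/9.577 = 4.712 ft.
Froude number Fr = V/√(g·D_h) = 9.894/√(32.2×4.712) = 0.803, which is less than 1, so the flow is subcritical.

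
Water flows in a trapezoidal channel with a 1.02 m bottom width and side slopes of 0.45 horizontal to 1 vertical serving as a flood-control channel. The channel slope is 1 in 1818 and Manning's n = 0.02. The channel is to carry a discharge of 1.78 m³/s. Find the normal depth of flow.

Manning's equation rearranged: A R^(2/3) = nQ / (1·√S) = 0.02 × 1.78 / (√0.0005501) = 1.518.
At y = 1.1 m: A R^(2/3) = 1.029 — short.
At y = 1.48 m: A R^(2/3) = 1.745 — over.
At y = 1.37 m: A R^(2/3) = 1.518 — close enough.

y_n = 1.37 m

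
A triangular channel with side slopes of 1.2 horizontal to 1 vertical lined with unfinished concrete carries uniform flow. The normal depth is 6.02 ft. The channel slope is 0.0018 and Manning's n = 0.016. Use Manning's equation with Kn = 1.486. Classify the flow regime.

subcritical

For a triangular section with side slope z = 1.2: A = zy² = 1.2×6.02² = 43.49 ft²; P = 2y√(1+z²) = 2×6.02×1.562 = 18.81 ft.
Hydraulic radius R = A/P = 43.49/18.81 = 2.312 ft.
V = (1.486/n) R^(2/3) √S = (1.486/0.016) × 2.312^(2/3) × √0.0018 = 6.89 ft/s. Hydraulic depth D_h = A/T = 43.49/14.45 = 3.01 ft.
Froude number Fr = V/√(g·D_h) = 6.89/√(32.2×3.01) = 0.7, which is less than 1, so the flow is subcritical.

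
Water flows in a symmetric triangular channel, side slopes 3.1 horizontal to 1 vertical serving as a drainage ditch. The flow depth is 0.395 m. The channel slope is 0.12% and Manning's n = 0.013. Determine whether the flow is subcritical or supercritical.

subcritical

For a triangular section with side slope z = 3.1: A = zy² = 3.1×0.395² = 0.4837 m²; P = 2y√(1+z²) = 2×0.395×3.257 = 2.573 m.
Hydraulic radius R = A/P = 0.4837/2.573 = 0.188 m.
V = (1/n) R^(2/3) √S = (1/0.013) × 0.188^(2/3) × √0.0012 = 0.8744 m/s. Hydraulic depth D_h = A/T = 0.4837/2.449 = 0.1975 m.
Froude number Fr = V/√(g·D_h) = 0.8744/√(9.81×0.1975) = 0.628, which is less than 1, so the flow is subcritical.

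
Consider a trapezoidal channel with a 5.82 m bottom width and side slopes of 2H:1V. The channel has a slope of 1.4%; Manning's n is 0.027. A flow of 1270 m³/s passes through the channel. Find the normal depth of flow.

Manning's equation rearranged: A R^(2/3) = nQ / (1·√S) = 0.027 × 1270 / (√0.014) = 289.8.
At y = 4.78 m: A R^(2/3) = 142.7 — short.
At y = 8.27 m: A R^(2/3) = 490.5 — over.
At y = 6.58 m: A R^(2/3) = 290.3 — ≈ 289.8.

y_n = 6.58 m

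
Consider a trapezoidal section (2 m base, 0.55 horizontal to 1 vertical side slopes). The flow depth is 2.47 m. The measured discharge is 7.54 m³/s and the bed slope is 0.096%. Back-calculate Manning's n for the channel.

With bottom width b = 2 m and side slope z = 0.55: A = (b + zy)y = (2 + 0.55×2.47)×2.47 = 8.295 m²; P = b + 2y√(1+z²) = 2 + 2×2.47×1.141 = 7.638 m.
Hydraulic radius R = A/P = 8.295/7.638 = 1.086 m.
Rearranging Manning's equation: n = (1/Q) A R^(2/3) S^(1/2) = (1/7.54) × 8.295 × 1.086^(2/3) × √0.00096 = 0.036.

n = 0.036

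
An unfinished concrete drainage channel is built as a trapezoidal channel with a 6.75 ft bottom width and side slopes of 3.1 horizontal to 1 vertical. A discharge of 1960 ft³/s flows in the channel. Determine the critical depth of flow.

At critical depth, Q² T / (g A³) = 1, i.e. A³/T = Q²/g = 1960²/32.2 = 119300.
Trying y = 4.81 ft: A³/T = 30930 — low.
Trying y = 7.95 ft: A³/T = 277400 — high.
Trying y = 6.57 ft: A³/T = 119100 — close enough.

y_c = 6.57 ft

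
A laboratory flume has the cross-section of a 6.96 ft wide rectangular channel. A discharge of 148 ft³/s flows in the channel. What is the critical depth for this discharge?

For a rectangular channel, critical depth y_c = (q²/g)^(1/3) where q = Q/b = 148/6.96 = 21.26 ft²/s.
So y_c = (21.26²/32.2)^(1/3) = 2.41 ft.

y_c = 2.41 ft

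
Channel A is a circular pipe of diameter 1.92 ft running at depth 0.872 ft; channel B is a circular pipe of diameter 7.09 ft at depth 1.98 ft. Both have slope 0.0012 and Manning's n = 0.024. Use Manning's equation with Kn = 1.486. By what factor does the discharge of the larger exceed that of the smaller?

13.1

Channel A: For a circular section of diameter D = 1.92 ft at depth y = 0.872 ft, the central angle is θ = 2 arccos(1 − 2y/D) = 2.958 rad. Then A = (D²/8)(θ − sin θ) = 1.279 ft² and P = Dθ/2 = 2.84 ft. Hydraulic radius R = A/P = 1.279/2.84 = 0.4504 ft. Q_A = (1.486/0.024)·1.279·0.4504^(2/3)·√0.0012 = 1.612 ft³/s.
Channel B: For a circular section of diameter D = 7.09 ft at depth y = 1.98 ft, the central angle is θ = 2 arccos(1 − 2y/D) = 2.227 rad. Then A = (D²/8)(θ − sin θ) = 9.016 ft² and P = Dθ/2 = 7.895 ft. Hydraulic radius R = A/P = 9.016/7.895 = 1.142 ft. Q_B = (1.486/0.024)·9.016·1.142^(2/3)·√0.0012 = 21.13 ft³/s.
The larger discharge is 21.13 ft³/s and the smaller is 1.612 ft³/s; the ratio is 13.1.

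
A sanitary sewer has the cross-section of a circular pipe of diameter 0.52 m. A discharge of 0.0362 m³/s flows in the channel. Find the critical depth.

At critical depth, Q² T / (g A³) = 1, i.e. A³/T = Q²/g = 0.0362²/9.81 = 0.0001336.
Trying y = 0.109 m: A³/T = 0.00007987 — short.
Trying y = 0.145 m: A³/T = 0.0002431 — over.
Trying y = 0.124 m: A³/T = 0.0001322 — ≈ 0.0001336.

y_c = 0.124 m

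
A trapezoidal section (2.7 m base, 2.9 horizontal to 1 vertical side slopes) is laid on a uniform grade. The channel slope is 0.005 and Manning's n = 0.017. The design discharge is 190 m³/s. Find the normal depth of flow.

y_n = 2.96 m

Manning's equation rearranged: A R^(2/3) = nQ / (1·√S) = 0.017 × 190 / (√0.005) = 45.68.
Trying y = 2.38 m: A R^(2/3) = 27.51 — too small.
Trying y = 2.96 m: A R^(2/3) = 45.71 — ≈ 45.68.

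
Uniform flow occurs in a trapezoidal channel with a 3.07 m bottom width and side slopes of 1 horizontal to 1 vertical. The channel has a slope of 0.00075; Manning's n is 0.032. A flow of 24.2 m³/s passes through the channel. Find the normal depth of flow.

y_n = 3.21 m

Manning's equation rearranged: A R^(2/3) = nQ / (1·√S) = 0.032 × 24.2 / (√0.00075) = 28.28.
Try y = 3.57 m: A R^(2/3) = 35.08 — over.
Try y = 2.62 m: A R^(2/3) = 18.86 — short.
Try y = 3.21 m: A R^(2/3) = 28.25 — matches.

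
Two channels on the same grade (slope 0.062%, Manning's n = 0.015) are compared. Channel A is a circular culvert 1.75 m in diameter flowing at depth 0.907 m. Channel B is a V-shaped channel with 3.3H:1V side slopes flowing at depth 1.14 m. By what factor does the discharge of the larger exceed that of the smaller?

3.89

Channel A: For a circular section of diameter D = 1.75 m at depth y = 0.907 m, the central angle is θ = 2 arccos(1 − 2y/D) = 3.215 rad. Then A = (D²/8)(θ − sin θ) = 1.259 m² and P = Dθ/2 = 2.813 m. Hydraulic radius R = A/P = 1.259/2.813 = 0.4474 m. Q_A = (1/0.015)·1.259·0.4474^(2/3)·√0.00062 = 1.222 m³/s.
Channel B: For a triangular section with side slope z = 3.3: A = zy² = 3.3×1.14² = 4.289 m²; P = 2y√(1+z²) = 2×1.14×3.448 = 7.862 m. Hydraulic radius R = A/P = 4.289/7.862 = 0.5455 m. Q_B = (1/0.015)·4.289·0.5455^(2/3)·√0.00062 = 4.753 m³/s.
The larger discharge is 4.753 m³/s and the smaller is 1.222 m³/s; the ratio is 3.89.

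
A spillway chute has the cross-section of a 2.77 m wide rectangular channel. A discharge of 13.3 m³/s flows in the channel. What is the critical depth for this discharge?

For a rectangular channel, critical depth y_c = (q²/g)^(1/3) where q = Q/b = 13.3/2.77 = 4.801 m²/s.
So y_c = (4.801²/9.81)^(1/3) = 1.33 m.

y_c = 1.33 m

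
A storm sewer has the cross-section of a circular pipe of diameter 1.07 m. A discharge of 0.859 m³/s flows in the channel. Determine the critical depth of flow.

At critical depth, Q² T / (g A³) = 1, i.e. A³/T = Q²/g = 0.859²/9.81 = 0.07522.
Try y = 0.383 m: A³/T = 0.02357 — too small.
Try y = 0.565 m: A³/T = 0.1046 — too large.
Try y = 0.518 m: A³/T = 0.07508 — ≈ 0.07522.

y_c = 0.518 m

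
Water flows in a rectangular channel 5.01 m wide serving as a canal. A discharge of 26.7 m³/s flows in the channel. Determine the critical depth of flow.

For a rectangular channel, critical depth y_c = (q²/g)^(1/3) where q = Q/b = 26.7/5.01 = 5.329 m²/s.
So y_c = (5.329²/9.81)^(1/3) = 1.43 m.

y_c = 1.43 m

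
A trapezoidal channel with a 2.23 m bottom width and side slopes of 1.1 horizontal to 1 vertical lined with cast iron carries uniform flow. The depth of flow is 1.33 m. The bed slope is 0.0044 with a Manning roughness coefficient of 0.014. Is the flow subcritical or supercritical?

supercritical

With bottom width b = 2.23 m and side slope z = 1.1: A = (b + zy)y = (2.23 + 1.1×1.33)×1.33 = 4.912 m²; P = b + 2y√(1+z²) = 2.23 + 2×1.33×1.487 = 6.184 m.
Hydraulic radius R = A/P = 4.912/6.184 = 0.7942 m.
V = (1/n) R^(2/3) √S = (1/0.014) × 0.7942^(2/3) × √0.0044 = 4.063 m/s. Hydraulic depth D_h = A/T = 4.912/5.156 = 0.9526 m.
Froude number Fr = V/√(g·D_h) = 4.063/√(9.81×0.9526) = 1.33, which is greater than 1, so the flow is supercritical.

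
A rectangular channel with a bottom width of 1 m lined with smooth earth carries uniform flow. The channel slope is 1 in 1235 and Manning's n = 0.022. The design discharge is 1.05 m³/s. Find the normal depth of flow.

Manning's equation rearranged: A R^(2/3) = nQ / (1·√S) = 0.022 × 1.05 / (√0.0008097) = 0.8118.
Try y = 1.36 m: A R^(2/3) = 0.6953 — too small.
Try y = 1.93 m: A R^(2/3) = 1.043 — too large.
Try y = 1.55 m: A R^(2/3) = 0.8104 — matches.

y_n = 1.55 m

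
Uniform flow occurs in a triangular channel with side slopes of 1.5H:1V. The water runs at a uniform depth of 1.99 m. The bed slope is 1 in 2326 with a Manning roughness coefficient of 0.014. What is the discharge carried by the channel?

For a triangular section with side slope z = 1.5: A = zy² = 1.5×1.99² = 5.94 m²; P = 2y√(1+z²) = 2×1.99×1.803 = 7.175 m.
Hydraulic radius R = A/P = 5.94/7.175 = 0.8279 m.
Manning's equation: Q = (1/n) A R^(2/3) S^(1/2) = (1/0.014) × 5.94 × 0.8279^(2/3) × 0.0004299^(1/2) = 7.76 m³/s.

Q = 7.76 m³/s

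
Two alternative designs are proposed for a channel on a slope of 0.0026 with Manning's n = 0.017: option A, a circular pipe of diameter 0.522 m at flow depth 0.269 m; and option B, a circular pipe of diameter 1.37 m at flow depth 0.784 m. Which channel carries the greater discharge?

channel B

Channel A: For a circular section of diameter D = 0.522 m at depth y = 0.269 m, the central angle is θ = 2 arccos(1 − 2y/D) = 3.203 rad. Then A = (D²/8)(θ − sin θ) = 0.1112 m² and P = Dθ/2 = 0.836 m. Hydraulic radius R = A/P = 0.1112/0.836 = 0.133 m. Q_A = (1/0.017)·0.1112·0.133^(2/3)·√0.0026 = 0.08689 m³/s.
Channel B: For a circular section of diameter D = 1.37 m at depth y = 0.784 m, the central angle is θ = 2 arccos(1 − 2y/D) = 3.432 rad. Then A = (D²/8)(θ − sin θ) = 0.8722 m² and P = Dθ/2 = 2.351 m. Hydraulic radius R = A/P = 0.8722/2.351 = 0.371 m. Q_B = (1/0.017)·0.8722·0.371^(2/3)·√0.0026 = 1.351 m³/s.
Q_A = 0.08689 m³/s vs Q_B = 1.351 m³/s, so channel B carries more.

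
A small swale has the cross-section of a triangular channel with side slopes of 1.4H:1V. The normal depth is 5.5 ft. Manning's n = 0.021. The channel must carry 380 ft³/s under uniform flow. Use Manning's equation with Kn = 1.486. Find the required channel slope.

S = 0.00549

For a triangular section with side slope z = 1.4: A = zy² = 1.4×5.5² = 42.35 ft²; P = 2y√(1+z²) = 2×5.5×1.72 = 18.93 ft.
Hydraulic radius R = A/P = 42.35/18.93 = 2.238 ft.
From Manning's equation, S = [nQ / (1.486 A R^(2/3))]² = [0.021 × 380 / (1.486 × 42.35 × 2.238^(2/3))]² = 0.00549.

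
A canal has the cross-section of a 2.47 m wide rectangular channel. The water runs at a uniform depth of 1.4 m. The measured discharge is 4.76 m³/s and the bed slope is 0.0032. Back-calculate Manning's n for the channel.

Flow area A = b·y = 2.47 × 1.4 = 3.458 m². Wetted perimeter P = b + 2y = 2.47 + 2×1.4 = 5.27 m.
Hydraulic radius R = A/P = 3.458/5.27 = 0.6562 m.
Rearranging Manning's equation: n = (1/Q) A R^(2/3) S^(1/2) = (1/4.76) × 3.458 × 0.6562^(2/3) × √0.0032 = 0.031.

n = 0.031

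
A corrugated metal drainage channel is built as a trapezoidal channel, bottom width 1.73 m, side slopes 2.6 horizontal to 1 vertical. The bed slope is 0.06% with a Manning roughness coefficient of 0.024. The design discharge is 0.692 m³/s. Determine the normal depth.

Manning's equation rearranged: A R^(2/3) = nQ / (1·√S) = 0.024 × 0.692 / (√0.0006) = 0.678.
At y = 0.377 m: A R^(2/3) = 0.4234 — too small.
At y = 0.576 m: A R^(2/3) = 0.9692 — too large.
At y = 0.481 m: A R^(2/3) = 0.6779 — close enough.

y_n = 0.481 m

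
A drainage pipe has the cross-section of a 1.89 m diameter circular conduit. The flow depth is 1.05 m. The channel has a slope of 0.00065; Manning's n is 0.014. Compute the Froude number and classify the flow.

For a circular section of diameter D = 1.89 m at depth y = 1.05 m, the central angle is θ = 2 arccos(1 − 2y/D) = 3.364 rad. Then A = (D²/8)(θ − sin θ) = 1.601 m² and P = Dθ/2 = 3.179 m.
Hydraulic radius R = A/P = 1.601/3.179 = 0.5035 m.
V = (1/n) R^(2/3) √S = (1/0.014) × 0.5035^(2/3) × √0.00065 = 1.153 m/s. Hydraulic depth D_h = A/T = 1.601/1.878 = 0.8523 m.
Froude number Fr = V/√(g·D_h) = 1.153/√(9.81×0.8523) = 0.399, which is less than 1, so the flow is subcritical.

subcritical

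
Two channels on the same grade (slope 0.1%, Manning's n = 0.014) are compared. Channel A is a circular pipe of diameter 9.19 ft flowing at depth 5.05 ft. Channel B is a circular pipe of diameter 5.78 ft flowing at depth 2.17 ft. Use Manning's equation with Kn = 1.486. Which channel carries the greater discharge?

Channel A: For a circular section of diameter D = 9.19 ft at depth y = 5.05 ft, the central angle is θ = 2 arccos(1 − 2y/D) = 3.34 rad. Then A = (D²/8)(θ − sin θ) = 37.34 ft² and P = Dθ/2 = 15.35 ft. Hydraulic radius R = A/P = 37.34/15.35 = 2.433 ft. Q_A = (1.486/0.014)·37.34·2.433^(2/3)·√0.001 = 226.7 ft³/s.
Channel B: For a circular section of diameter D = 5.78 ft at depth y = 2.17 ft, the central angle is θ = 2 arccos(1 − 2y/D) = 2.638 rad. Then A = (D²/8)(θ − sin θ) = 9.001 ft² and P = Dθ/2 = 7.624 ft. Hydraulic radius R = A/P = 9.001/7.624 = 1.181 ft. Q_B = (1.486/0.014)·9.001·1.181^(2/3)·√0.001 = 33.75 ft³/s.
Q_A = 226.7 ft³/s vs Q_B = 33.75 ft³/s, so channel A carries more.

channel A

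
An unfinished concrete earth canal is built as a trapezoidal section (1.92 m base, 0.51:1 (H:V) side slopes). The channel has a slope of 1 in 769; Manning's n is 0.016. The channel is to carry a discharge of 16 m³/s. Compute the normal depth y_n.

y_n = 2.29 m

Manning's equation rearranged: A R^(2/3) = nQ / (1·√S) = 0.016 × 16 / (√0.0013) = 7.099.
At y = 2.55 m: A R^(2/3) = 8.614 — high.
At y = 1.58 m: A R^(2/3) = 3.673 — low.
At y = 2.29 m: A R^(2/3) = 7.078 — close enough.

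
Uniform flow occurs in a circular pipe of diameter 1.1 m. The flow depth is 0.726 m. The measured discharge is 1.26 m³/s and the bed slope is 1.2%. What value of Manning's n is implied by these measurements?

n = 0.027

For a circular section of diameter D = 1.1 m at depth y = 0.726 m, the central angle is θ = 2 arccos(1 − 2y/D) = 3.793 rad. Then A = (D²/8)(θ − sin θ) = 0.6654 m² and P = Dθ/2 = 2.086 m.
Hydraulic radius R = A/P = 0.6654/2.086 = 0.319 m.
Rearranging Manning's equation: n = (1/Q) A R^(2/3) S^(1/2) = (1/1.26) × 0.6654 × 0.319^(2/3) × √0.012 = 0.027.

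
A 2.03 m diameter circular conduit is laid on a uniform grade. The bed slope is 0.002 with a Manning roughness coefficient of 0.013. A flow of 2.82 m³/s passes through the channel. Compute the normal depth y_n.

y_n = 0.89 m

Manning's equation rearranged: A R^(2/3) = nQ / (1·√S) = 0.013 × 2.82 / (√0.002) = 0.8197.
At y = 1.03 m: A R^(2/3) = 1.055 — too large.
At y = 0.625 m: A R^(2/3) = 0.424 — too small.
At y = 0.89 m: A R^(2/3) = 0.819 — close enough.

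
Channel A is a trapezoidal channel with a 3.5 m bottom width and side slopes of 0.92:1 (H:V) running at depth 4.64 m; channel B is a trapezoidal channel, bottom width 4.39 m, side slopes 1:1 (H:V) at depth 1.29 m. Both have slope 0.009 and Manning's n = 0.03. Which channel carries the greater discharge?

Channel A: With bottom width b = 3.5 m and side slope z = 0.92: A = (b + zy)y = (3.5 + 0.92×4.64)×4.64 = 36.05 m²; P = b + 2y√(1+z²) = 3.5 + 2×4.64×1.359 = 16.11 m. Hydraulic radius R = A/P = 36.05/16.11 = 2.238 m. Q_A = (1/0.03)·36.05·2.238^(2/3)·√0.009 = 195 m³/s.
Channel B: With bottom width b = 4.39 m and side slope z = 1: A = (b + zy)y = (4.39 + 1×1.29)×1.29 = 7.327 m²; P = b + 2y√(1+z²) = 4.39 + 2×1.29×1.414 = 8.039 m. Hydraulic radius R = A/P = 7.327/8.039 = 0.9115 m. Q_B = (1/0.03)·7.327·0.9115^(2/3)·√0.009 = 21.78 m³/s.
Q_A = 195 m³/s vs Q_B = 21.78 m³/s, so channel A carries more.

channel A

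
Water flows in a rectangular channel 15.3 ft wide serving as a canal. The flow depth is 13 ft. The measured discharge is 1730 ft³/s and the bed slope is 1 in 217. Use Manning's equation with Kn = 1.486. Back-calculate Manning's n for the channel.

n = 0.0331

Flow area A = b·y = 15.3 × 13 = 198.9 ft². Wetted perimeter P = b + 2y = 15.3 + 2×13 = 41.3 ft.
Hydraulic radius R = A/P = 198.9/41.3 = 4.816 ft.
Rearranging Manning's equation: n = (1.486/Q) A R^(2/3) S^(1/2) = (1.486/1730) × 198.9 × 4.816^(2/3) × √0.004608 = 0.0331.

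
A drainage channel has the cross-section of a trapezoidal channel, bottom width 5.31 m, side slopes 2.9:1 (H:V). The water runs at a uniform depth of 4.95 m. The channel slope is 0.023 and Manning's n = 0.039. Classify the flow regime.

supercritical

With bottom width b = 5.31 m and side slope z = 2.9: A = (b + zy)y = (5.31 + 2.9×4.95)×4.95 = 97.34 m²; P = b + 2y√(1+z²) = 5.31 + 2×4.95×3.068 = 35.68 m.
Hydraulic radius R = A/P = 97.34/35.68 = 2.728 m.
V = (1/n) R^(2/3) √S = (1/0.039) × 2.728^(2/3) × √0.023 = 7.593 m/s. Hydraulic depth D_h = A/T = 97.34/34.02 = 2.861 m.
Froude number Fr = V/√(g·D_h) = 7.593/√(9.81×2.861) = 1.43, which is greater than 1, so the flow is supercritical.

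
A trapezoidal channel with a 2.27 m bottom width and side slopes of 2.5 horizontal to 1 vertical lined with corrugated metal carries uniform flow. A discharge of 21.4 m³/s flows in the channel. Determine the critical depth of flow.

y_c = 1.33 m

At critical depth, Q² T / (g A³) = 1, i.e. A³/T = Q²/g = 21.4²/9.81 = 46.68.
Try y = 1.04 m: A³/T = 17.39 — too small.
Try y = 1.33 m: A³/T = 46.19 — ≈ 46.68.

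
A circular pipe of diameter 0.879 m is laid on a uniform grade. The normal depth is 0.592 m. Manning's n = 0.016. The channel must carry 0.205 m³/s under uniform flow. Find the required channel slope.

For a circular section of diameter D = 0.879 m at depth y = 0.592 m, the central angle is θ = 2 arccos(1 − 2y/D) = 3.85 rad. Then A = (D²/8)(θ − sin θ) = 0.4347 m² and P = Dθ/2 = 1.692 m.
Hydraulic radius R = A/P = 0.4347/1.692 = 0.2569 m.
From Manning's equation, S = [nQ / (1 A R^(2/3))]² = [0.016 × 0.205 / (1 × 0.4347 × 0.2569^(2/3))]² = 0.000349.

S = 0.000349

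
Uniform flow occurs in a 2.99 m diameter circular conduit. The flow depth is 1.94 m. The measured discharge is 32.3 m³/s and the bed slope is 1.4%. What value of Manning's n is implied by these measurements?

For a circular section of diameter D = 2.99 m at depth y = 1.94 m, the central angle is θ = 2 arccos(1 − 2y/D) = 3.746 rad. Then A = (D²/8)(θ − sin θ) = 4.821 m² and P = Dθ/2 = 5.6 m.
Hydraulic radius R = A/P = 4.821/5.6 = 0.8609 m.
Rearranging Manning's equation: n = (1/Q) A R^(2/3) S^(1/2) = (1/32.3) × 4.821 × 0.8609^(2/3) × √0.014 = 0.016.

n = 0.016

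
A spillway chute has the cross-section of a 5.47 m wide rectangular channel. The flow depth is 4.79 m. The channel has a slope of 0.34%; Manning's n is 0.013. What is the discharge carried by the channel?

Q = 170 m³/s

Flow area A = b·y = 5.47 × 4.79 = 26.2 m². Wetted perimeter P = b + 2y = 5.47 + 2×4.79 = 15.05 m.
Hydraulic radius R = A/P = 26.2/15.05 = 1.741 m.
Manning's equation: Q = (1/n) A R^(2/3) S^(1/2) = (1/0.013) × 26.2 × 1.741^(2/3) × 0.0034^(1/2) = 170 m³/s.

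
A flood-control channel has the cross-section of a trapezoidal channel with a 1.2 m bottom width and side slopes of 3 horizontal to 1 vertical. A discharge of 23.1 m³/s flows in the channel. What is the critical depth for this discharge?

y_c = 1.46 m

At critical depth, Q² T / (g A³) = 1, i.e. A³/T = Q²/g = 23.1²/9.81 = 54.39.
At y = 1.23 m: A³/T = 25.36 — too small.
At y = 1.68 m: A³/T = 102.1 — too large.
At y = 1.46 m: A³/T = 54.29 — close enough.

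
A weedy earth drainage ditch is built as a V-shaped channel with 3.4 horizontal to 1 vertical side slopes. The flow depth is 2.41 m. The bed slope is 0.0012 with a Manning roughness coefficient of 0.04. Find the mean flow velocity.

V = 0.954 m/s

For a triangular section with side slope z = 3.4: A = zy² = 3.4×2.41² = 19.75 m²; P = 2y√(1+z²) = 2×2.41×3.544 = 17.08 m.
Hydraulic radius R = A/P = 19.75/17.08 = 1.156 m.
From Manning's equation, V = (1/n) R^(2/3) S^(1/2) = (1/0.04) × 1.156^(2/3) × 0.0012^(1/2) = 0.954 m/s.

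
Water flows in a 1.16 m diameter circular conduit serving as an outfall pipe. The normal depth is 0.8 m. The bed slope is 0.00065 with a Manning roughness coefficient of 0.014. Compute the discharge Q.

Q = 0.692 m³/s

For a circular section of diameter D = 1.16 m at depth y = 0.8 m, the central angle is θ = 2 arccos(1 − 2y/D) = 3.92 rad. Then A = (D²/8)(θ − sin θ) = 0.7774 m² and P = Dθ/2 = 2.273 m.
Hydraulic radius R = A/P = 0.7774/2.273 = 0.3419 m.
Manning's equation: Q = (1/n) A R^(2/3) S^(1/2) = (1/0.014) × 0.7774 × 0.3419^(2/3) × 0.00065^(1/2) = 0.692 m³/s.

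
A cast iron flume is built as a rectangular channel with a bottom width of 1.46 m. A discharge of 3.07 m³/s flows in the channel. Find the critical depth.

y_c = 0.767 m

For a rectangular channel, critical depth y_c = (q²/g)^(1/3) where q = Q/b = 3.07/1.46 = 2.103 m²/s.
So y_c = (2.103²/9.81)^(1/3) = 0.767 m.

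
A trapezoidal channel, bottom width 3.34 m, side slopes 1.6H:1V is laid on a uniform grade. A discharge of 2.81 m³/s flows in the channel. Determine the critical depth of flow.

At critical depth, Q² T / (g A³) = 1, i.e. A³/T = Q²/g = 2.81²/9.81 = 0.8049.
At y = 0.311 m: A³/T = 0.3921 — too small.
At y = 0.39 m: A³/T = 0.8053 — ≈ 0.8049.

y_c = 0.39 m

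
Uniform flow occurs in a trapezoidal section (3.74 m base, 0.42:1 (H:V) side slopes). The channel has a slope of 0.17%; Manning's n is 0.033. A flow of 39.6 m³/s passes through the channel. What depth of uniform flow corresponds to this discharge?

y_n = 4.02 m

Manning's equation rearranged: A R^(2/3) = nQ / (1·√S) = 0.033 × 39.6 / (√0.0017) = 31.69.
Try y = 4.53 m: A R^(2/3) = 38.99 — high.
Try y = 4.02 m: A R^(2/3) = 31.71 — matches.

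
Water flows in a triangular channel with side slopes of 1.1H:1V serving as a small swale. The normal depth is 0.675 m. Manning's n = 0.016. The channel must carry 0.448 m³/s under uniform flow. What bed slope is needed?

S = 0.0013

For a triangular section with side slope z = 1.1: A = zy² = 1.1×0.675² = 0.5012 m²; P = 2y√(1+z²) = 2×0.675×1.487 = 2.007 m.
Hydraulic radius R = A/P = 0.5012/2.007 = 0.2497 m.
From Manning's equation, S = [nQ / (1 A R^(2/3))]² = [0.016 × 0.448 / (1 × 0.5012 × 0.2497^(2/3))]² = 0.0013.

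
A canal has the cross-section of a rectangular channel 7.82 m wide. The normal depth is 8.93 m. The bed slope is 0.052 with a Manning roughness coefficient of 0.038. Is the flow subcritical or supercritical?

Flow area A = b·y = 7.82 × 8.93 = 69.83 m². Wetted perimeter P = b + 2y = 7.82 + 2×8.93 = 25.68 m.
Hydraulic radius R = A/P = 69.83/25.68 = 2.719 m.
V = (1/n) R^(2/3) √S = (1/0.038) × 2.719^(2/3) × √0.052 = 11.69 m/s. Hydraulic depth D_h = A/T = 69.83/7.82 = 8.93 m.
Froude number Fr = V/√(g·D_h) = 11.69/√(9.81×8.93) = 1.25, which is greater than 1, so the flow is supercritical.

supercritical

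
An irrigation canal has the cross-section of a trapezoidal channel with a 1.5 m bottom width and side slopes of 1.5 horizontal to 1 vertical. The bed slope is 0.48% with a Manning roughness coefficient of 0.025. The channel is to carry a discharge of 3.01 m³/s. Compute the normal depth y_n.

Manning's equation rearranged: A R^(2/3) = nQ / (1·√S) = 0.025 × 3.01 / (√0.0048) = 1.086.
At y = 0.589 m: A R^(2/3) = 0.7461 — low.
At y = 0.795 m: A R^(2/3) = 1.331 — high.
At y = 0.716 m: A R^(2/3) = 1.085 — close enough.

y_n = 0.716 m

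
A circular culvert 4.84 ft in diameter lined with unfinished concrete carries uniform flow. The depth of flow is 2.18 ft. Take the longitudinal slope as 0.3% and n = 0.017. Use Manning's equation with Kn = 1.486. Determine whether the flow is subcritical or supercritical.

For a circular section of diameter D = 4.84 ft at depth y = 2.18 ft, the central angle is θ = 2 arccos(1 − 2y/D) = 2.943 rad. Then A = (D²/8)(θ − sin θ) = 8.04 ft² and P = Dθ/2 = 7.122 ft.
Hydraulic radius R = A/P = 8.04/7.122 = 1.129 ft.
V = (1.486/n) R^(2/3) √S = (1.486/0.017) × 1.129^(2/3) × √0.003 = 5.191 ft/s. Hydraulic depth D_h = A/T = 8.04/4.816 = 1.669 ft.
Froude number Fr = V/√(g·D_h) = 5.191/√(32.2×1.669) = 0.708, which is less than 1, so the flow is subcritical.

subcritical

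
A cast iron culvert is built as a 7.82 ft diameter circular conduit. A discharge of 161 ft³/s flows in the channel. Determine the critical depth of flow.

At critical depth, Q² T / (g A³) = 1, i.e. A³/T = Q²/g = 161²/32.2 = 805.
Try y = 3.8 ft: A³/T = 1588 — over.
Try y = 2.29 ft: A³/T = 226.1 — short.
Try y = 3.18 ft: A³/T = 802.9 — ≈ 805.

y_c = 3.18 ft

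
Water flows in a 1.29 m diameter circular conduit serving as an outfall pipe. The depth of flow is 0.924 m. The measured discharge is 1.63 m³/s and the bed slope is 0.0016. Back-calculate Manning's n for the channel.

For a circular section of diameter D = 1.29 m at depth y = 0.924 m, the central angle is θ = 2 arccos(1 − 2y/D) = 4.036 rad. Then A = (D²/8)(θ − sin θ) = 1.002 m² and P = Dθ/2 = 2.603 m.
Hydraulic radius R = A/P = 1.002/2.603 = 0.3848 m.
Rearranging Manning's equation: n = (1/Q) A R^(2/3) S^(1/2) = (1/1.63) × 1.002 × 0.3848^(2/3) × √0.0016 = 0.013.

n = 0.013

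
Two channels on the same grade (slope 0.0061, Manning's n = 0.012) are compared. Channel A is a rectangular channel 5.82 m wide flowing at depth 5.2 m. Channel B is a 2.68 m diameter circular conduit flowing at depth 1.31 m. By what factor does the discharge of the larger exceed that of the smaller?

Channel A: Flow area A = b·y = 5.82 × 5.2 = 30.26 m². Wetted perimeter P = b + 2y = 5.82 + 2×5.2 = 16.22 m. Hydraulic radius R = A/P = 30.26/16.22 = 1.866 m. Q_A = (1/0.012)·30.26·1.866^(2/3)·√0.0061 = 298.5 m³/s.
Channel B: For a circular section of diameter D = 2.68 m at depth y = 1.31 m, the central angle is θ = 2 arccos(1 − 2y/D) = 3.097 rad. Then A = (D²/8)(θ − sin θ) = 2.74 m² and P = Dθ/2 = 4.15 m. Hydraulic radius R = A/P = 2.74/4.15 = 0.6603 m. Q_B = (1/0.012)·2.74·0.6603^(2/3)·√0.0061 = 13.52 m³/s.
The larger discharge is 298.5 m³/s and the smaller is 13.52 m³/s; the ratio is 22.1.

22.1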